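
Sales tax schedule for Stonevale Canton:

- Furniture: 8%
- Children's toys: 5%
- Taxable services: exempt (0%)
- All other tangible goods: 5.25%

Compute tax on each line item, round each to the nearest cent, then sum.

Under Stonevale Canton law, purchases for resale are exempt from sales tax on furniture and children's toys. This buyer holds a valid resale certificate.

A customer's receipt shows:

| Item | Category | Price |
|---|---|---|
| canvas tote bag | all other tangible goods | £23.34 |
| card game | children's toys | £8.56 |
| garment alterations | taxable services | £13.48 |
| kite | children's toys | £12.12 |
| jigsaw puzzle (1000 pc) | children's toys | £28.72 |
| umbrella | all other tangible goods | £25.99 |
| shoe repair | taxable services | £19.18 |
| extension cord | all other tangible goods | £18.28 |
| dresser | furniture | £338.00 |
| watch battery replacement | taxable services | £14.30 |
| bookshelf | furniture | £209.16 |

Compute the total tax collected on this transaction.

Canvas tote bag £23.34: all other tangible goods → 5.25% → £1.23
Card game £8.56: children's toys, buyer-exempt → 0% → £0.00
Garment alterations £13.48: taxable services → 0% → £0.00
Kite £12.12: children's toys, buyer-exempt → 0% → £0.00
Jigsaw puzzle (1000 pc) £28.72: children's toys, buyer-exempt → 0% → £0.00
Umbrella £25.99: all other tangible goods → 5.25% → £1.36
Shoe repair £19.18: taxable services → 0% → £0.00
Extension cord £18.28: all other tangible goods → 5.25% → £0.96
Dresser £338.00: furniture, buyer-exempt → 0% → £0.00
Watch battery replacement £14.30: taxable services → 0% → £0.00
Bookshelf £209.16: furniture, buyer-exempt → 0% → £0.00
Total tax = £1.23 + £1.36 + £0.96 = £3.55

£3.55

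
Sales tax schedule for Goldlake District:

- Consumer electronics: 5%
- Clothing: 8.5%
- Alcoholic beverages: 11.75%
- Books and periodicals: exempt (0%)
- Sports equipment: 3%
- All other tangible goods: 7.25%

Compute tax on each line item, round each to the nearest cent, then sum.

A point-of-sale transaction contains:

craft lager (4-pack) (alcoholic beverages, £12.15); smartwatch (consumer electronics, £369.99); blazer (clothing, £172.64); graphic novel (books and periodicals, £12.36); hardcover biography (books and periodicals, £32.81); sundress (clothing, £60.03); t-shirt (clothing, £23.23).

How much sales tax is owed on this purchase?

Craft lager (4-pack) £12.15: alcoholic beverages → 11.75% → £1.43
Smartwatch £369.99: consumer electronics → 5% → £18.50
Blazer £172.64: clothing → 8.5% → £14.67
Graphic novel £12.36: books and periodicals → 0% → £0.00
Hardcover biography £32.81: books and periodicals → 0% → £0.00
Sundress £60.03: clothing → 8.5% → £5.10
T-shirt £23.23: clothing → 8.5% → £1.97
Total tax = £1.43 + £18.50 + £14.67 + £5.10 + £1.97 = £41.67

£41.67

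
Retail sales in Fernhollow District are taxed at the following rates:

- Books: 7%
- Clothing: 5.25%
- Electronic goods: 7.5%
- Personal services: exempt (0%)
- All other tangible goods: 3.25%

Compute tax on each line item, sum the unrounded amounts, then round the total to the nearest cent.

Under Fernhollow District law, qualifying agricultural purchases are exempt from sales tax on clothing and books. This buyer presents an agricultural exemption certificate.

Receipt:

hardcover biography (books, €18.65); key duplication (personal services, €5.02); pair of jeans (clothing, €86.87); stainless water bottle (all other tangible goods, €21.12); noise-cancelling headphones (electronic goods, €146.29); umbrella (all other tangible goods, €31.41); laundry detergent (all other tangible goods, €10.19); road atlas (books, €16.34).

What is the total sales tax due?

€13.01

Hardcover biography €18.65: books, buyer-exempt → 0% → €0.00
Key duplication €5.02: personal services → 0% → €0.00
Pair of jeans €86.87: clothing, buyer-exempt → 0% → €0.00
Stainless water bottle €21.12: all other tangible goods → 3.25% → €0.6864
Noise-cancelling headphones €146.29: electronic goods → 7.5% → €10.97175
Umbrella €31.41: all other tangible goods → 3.25% → €1.020825
Laundry detergent €10.19: all other tangible goods → 3.25% → €0.331175
Road atlas €16.34: books, buyer-exempt → 0% → €0.00
Unrounded tax sum = €13.01015 → €13.01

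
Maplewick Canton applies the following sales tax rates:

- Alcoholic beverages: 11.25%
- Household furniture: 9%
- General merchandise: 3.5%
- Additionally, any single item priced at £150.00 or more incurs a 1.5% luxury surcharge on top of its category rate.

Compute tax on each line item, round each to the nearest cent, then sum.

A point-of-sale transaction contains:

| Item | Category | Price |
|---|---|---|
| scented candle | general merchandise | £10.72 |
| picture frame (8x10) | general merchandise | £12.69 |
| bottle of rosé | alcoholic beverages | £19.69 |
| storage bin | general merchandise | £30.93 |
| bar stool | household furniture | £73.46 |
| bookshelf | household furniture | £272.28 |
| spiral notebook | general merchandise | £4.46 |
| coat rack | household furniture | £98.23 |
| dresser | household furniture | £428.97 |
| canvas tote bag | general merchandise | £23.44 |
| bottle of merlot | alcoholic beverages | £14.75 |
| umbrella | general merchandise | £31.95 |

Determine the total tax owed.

£96.96

Scented candle £10.72: general merchandise → 3.5% → £0.38
Picture frame (8x10) £12.69: general merchandise → 3.5% → £0.44
Bottle of rosé £19.69: alcoholic beverages → 11.25% → £2.22
Storage bin £30.93: general merchandise → 3.5% → £1.08
Bar stool £73.46: household furniture → 9% → £6.61
Bookshelf £272.28: household furniture → 9% + 1.5% surcharge = 10.5% → £28.59
Spiral notebook £4.46: general merchandise → 3.5% → £0.16
Coat rack £98.23: household furniture → 9% → £8.84
Dresser £428.97: household furniture → 9% + 1.5% surcharge = 10.5% → £45.04
Canvas tote bag £23.44: general merchandise → 3.5% → £0.82
Bottle of merlot £14.75: alcoholic beverages → 11.25% → £1.66
Umbrella £31.95: general merchandise → 3.5% → £1.12
Total tax = £0.38 + £0.44 + £2.22 + £1.08 + £6.61 + £28.59 + £0.16 + £8.84 + £45.04 + £0.82 + £1.66 + £1.12 = £96.96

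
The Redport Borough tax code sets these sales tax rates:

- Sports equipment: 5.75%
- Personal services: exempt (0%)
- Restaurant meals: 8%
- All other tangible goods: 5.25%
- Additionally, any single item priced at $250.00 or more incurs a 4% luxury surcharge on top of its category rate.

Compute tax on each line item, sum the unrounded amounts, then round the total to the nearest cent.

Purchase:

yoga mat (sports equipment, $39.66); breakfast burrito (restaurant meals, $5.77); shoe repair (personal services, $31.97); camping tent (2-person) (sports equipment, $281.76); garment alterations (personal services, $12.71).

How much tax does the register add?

$30.21

Yoga mat $39.66: sports equipment → 5.75% → $2.28045
Breakfast burrito $5.77: restaurant meals → 8% → $0.4616
Shoe repair $31.97: personal services → 0% → $0.00
Camping tent (2-person) $281.76: sports equipment → 5.75% + 4% surcharge = 9.75% → $27.4716
Garment alterations $12.71: personal services → 0% → $0.00
Unrounded tax sum = $30.21365 → $30.21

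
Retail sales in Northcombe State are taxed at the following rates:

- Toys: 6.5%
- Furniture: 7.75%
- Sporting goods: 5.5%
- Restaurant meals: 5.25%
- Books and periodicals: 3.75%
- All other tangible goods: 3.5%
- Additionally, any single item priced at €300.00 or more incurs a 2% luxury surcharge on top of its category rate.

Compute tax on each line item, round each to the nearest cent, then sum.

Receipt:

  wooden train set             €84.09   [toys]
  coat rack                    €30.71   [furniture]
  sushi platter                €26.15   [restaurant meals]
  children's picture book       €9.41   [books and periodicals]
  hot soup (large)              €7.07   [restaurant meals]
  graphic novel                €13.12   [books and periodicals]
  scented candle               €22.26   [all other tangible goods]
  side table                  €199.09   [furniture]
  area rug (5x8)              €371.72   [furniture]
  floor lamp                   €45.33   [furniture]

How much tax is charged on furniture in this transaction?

€57.56

Coat rack €30.71: furniture → 7.75% → €2.38
Side table €199.09: furniture → 7.75% → €15.43
Area rug (5x8) €371.72: furniture → 7.75% + 2% surcharge = 9.75% → €36.24
Floor lamp €45.33: furniture → 7.75% → €3.51
Tax on furniture = €2.38 + €15.43 + €36.24 + €3.51 = €57.56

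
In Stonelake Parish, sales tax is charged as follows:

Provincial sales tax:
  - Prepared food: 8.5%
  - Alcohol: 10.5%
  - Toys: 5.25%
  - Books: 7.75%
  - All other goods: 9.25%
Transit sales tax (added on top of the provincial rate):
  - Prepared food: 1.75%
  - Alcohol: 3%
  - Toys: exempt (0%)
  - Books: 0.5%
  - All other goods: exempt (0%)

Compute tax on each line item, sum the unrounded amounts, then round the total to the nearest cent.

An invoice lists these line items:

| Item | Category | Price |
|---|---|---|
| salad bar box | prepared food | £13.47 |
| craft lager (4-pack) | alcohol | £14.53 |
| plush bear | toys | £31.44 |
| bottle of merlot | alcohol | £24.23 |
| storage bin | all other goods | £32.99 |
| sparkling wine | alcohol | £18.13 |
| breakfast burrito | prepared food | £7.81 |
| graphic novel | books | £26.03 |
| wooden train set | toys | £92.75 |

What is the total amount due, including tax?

£282.96

Salad bar box £13.47: prepared food → 8.5% + 1.75% transit = 10.25% → £1.380675
Craft lager (4-pack) £14.53: alcohol → 10.5% + 3% transit = 13.5% → £1.96155
Plush bear £31.44: toys → 5.25% + 0% transit = 5.25% → £1.6506
Bottle of merlot £24.23: alcohol → 10.5% + 3% transit = 13.5% → £3.27105
Storage bin £32.99: all other goods → 9.25% + 0% transit = 9.25% → £3.051575
Sparkling wine £18.13: alcohol → 10.5% + 3% transit = 13.5% → £2.44755
Breakfast burrito £7.81: prepared food → 8.5% + 1.75% transit = 10.25% → £0.800525
Graphic novel £26.03: books → 7.75% + 0.5% transit = 8.25% → £2.147475
Wooden train set £92.75: toys → 5.25% + 0% transit = 5.25% → £4.869375
Subtotal = £261.38; unrounded tax = £21.580375 → £21.58; total due = £282.96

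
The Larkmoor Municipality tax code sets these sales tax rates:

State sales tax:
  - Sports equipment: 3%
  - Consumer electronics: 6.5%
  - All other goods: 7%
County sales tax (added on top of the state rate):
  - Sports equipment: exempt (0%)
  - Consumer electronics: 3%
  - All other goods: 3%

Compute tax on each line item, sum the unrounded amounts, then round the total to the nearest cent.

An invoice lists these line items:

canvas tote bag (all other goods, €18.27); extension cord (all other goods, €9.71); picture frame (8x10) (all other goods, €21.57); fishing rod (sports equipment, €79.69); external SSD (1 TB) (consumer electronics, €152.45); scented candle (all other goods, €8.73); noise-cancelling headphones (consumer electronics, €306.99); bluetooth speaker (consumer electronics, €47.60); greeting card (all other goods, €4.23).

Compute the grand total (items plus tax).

€706.05

Canvas tote bag €18.27: all other goods → 7% + 3% county = 10% → €1.827
Extension cord €9.71: all other goods → 7% + 3% county = 10% → €0.971
Picture frame (8x10) €21.57: all other goods → 7% + 3% county = 10% → €2.157
Fishing rod €79.69: sports equipment → 3% + 0% county = 3% → €2.3907
External SSD (1 TB) €152.45: consumer electronics → 6.5% + 3% county = 9.5% → €14.48275
Scented candle €8.73: all other goods → 7% + 3% county = 10% → €0.873
Noise-cancelling headphones €306.99: consumer electronics → 6.5% + 3% county = 9.5% → €29.16405
Bluetooth speaker €47.60: consumer electronics → 6.5% + 3% county = 9.5% → €4.522
Greeting card €4.23: all other goods → 7% + 3% county = 10% → €0.423
Subtotal = €649.24; unrounded tax = €56.8105 → €56.81; total due = €706.05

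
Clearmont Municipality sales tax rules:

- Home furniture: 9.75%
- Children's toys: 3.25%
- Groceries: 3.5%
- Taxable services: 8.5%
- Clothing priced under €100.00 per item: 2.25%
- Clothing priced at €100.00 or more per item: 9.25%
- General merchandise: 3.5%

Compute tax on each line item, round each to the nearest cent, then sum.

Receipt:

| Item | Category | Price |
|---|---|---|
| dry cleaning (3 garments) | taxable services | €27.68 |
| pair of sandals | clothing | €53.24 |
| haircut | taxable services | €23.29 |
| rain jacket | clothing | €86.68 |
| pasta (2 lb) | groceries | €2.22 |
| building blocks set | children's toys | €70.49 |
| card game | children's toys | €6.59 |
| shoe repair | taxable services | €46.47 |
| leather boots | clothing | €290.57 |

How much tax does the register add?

Dry cleaning (3 garments) €27.68: taxable services → 8.5% → €2.35
Pair of sandals €53.24: clothing, under €100.00 → 2.25% → €1.20
Haircut €23.29: taxable services → 8.5% → €1.98
Rain jacket €86.68: clothing, under €100.00 → 2.25% → €1.95
Pasta (2 lb) €2.22: groceries → 3.5% → €0.08
Building blocks set €70.49: children's toys → 3.25% → €2.29
Card game €6.59: children's toys → 3.25% → €0.21
Shoe repair €46.47: taxable services → 8.5% → €3.95
Leather boots €290.57: clothing, €100.00 or more → 9.25% → €26.88
Total tax = €2.35 + €1.20 + €1.98 + €1.95 + €0.08 + €2.29 + €0.21 + €3.95 + €26.88 = €40.89

€40.89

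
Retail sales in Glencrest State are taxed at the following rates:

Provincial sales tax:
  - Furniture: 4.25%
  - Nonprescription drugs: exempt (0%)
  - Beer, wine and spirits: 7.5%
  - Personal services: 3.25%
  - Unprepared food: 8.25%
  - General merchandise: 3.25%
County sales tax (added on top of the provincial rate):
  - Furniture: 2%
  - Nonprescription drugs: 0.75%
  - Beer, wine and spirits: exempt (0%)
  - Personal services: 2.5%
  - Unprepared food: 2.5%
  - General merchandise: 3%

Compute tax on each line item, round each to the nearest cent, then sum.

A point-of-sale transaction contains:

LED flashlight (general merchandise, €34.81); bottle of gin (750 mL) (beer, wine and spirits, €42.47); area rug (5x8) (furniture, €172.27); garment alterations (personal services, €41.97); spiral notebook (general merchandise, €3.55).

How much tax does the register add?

€18.77

LED flashlight €34.81: general merchandise → 3.25% + 3% county = 6.25% → €2.18
Bottle of gin (750 mL) €42.47: beer, wine and spirits → 7.5% + 0% county = 7.5% → €3.19
Area rug (5x8) €172.27: furniture → 4.25% + 2% county = 6.25% → €10.77
Garment alterations €41.97: personal services → 3.25% + 2.5% county = 5.75% → €2.41
Spiral notebook €3.55: general merchandise → 3.25% + 3% county = 6.25% → €0.22
Total tax = €2.18 + €3.19 + €10.77 + €2.41 + €0.22 = €18.77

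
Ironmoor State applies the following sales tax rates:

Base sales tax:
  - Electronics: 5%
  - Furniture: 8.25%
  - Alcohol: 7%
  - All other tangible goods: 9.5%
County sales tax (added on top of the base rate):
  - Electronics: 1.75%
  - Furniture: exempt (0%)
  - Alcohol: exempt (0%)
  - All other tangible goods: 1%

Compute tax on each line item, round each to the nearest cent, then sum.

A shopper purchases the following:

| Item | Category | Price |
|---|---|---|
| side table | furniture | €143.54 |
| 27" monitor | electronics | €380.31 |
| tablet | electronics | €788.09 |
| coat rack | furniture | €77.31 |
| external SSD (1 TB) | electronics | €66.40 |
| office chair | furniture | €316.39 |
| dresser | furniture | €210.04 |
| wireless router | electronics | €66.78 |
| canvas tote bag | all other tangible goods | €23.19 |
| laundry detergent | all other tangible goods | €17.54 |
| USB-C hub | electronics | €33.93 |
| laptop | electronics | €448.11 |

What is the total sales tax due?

Side table €143.54: furniture → 8.25% + 0% county = 8.25% → €11.84
27" monitor €380.31: electronics → 5% + 1.75% county = 6.75% → €25.67
Tablet €788.09: electronics → 5% + 1.75% county = 6.75% → €53.20
Coat rack €77.31: furniture → 8.25% + 0% county = 8.25% → €6.38
External SSD (1 TB) €66.40: electronics → 5% + 1.75% county = 6.75% → €4.48
Office chair €316.39: furniture → 8.25% + 0% county = 8.25% → €26.10
Dresser €210.04: furniture → 8.25% + 0% county = 8.25% → €17.33
Wireless router €66.78: electronics → 5% + 1.75% county = 6.75% → €4.51
Canvas tote bag €23.19: all other tangible goods → 9.5% + 1% county = 10.5% → €2.43
Laundry detergent €17.54: all other tangible goods → 9.5% + 1% county = 10.5% → €1.84
USB-C hub €33.93: electronics → 5% + 1.75% county = 6.75% → €2.29
Laptop €448.11: electronics → 5% + 1.75% county = 6.75% → €30.25
Total tax = €11.84 + €25.67 + €53.20 + €6.38 + €4.48 + €26.10 + €17.33 + €4.51 + €2.43 + €1.84 + €2.29 + €30.25 = €186.32

€186.32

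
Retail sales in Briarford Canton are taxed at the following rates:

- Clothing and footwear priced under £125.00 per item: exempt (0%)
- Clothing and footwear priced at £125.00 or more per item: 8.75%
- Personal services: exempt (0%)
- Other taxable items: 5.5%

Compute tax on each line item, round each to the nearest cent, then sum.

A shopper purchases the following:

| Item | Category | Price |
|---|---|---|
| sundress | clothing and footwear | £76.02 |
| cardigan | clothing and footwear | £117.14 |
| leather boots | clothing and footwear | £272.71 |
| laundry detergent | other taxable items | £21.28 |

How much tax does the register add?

£25.03

Sundress £76.02: clothing and footwear, under £125.00 → 0% → £0.00
Cardigan £117.14: clothing and footwear, under £125.00 → 0% → £0.00
Leather boots £272.71: clothing and footwear, £125.00 or more → 8.75% → £23.86
Laundry detergent £21.28: other taxable items → 5.5% → £1.17
Total tax = £23.86 + £1.17 = £25.03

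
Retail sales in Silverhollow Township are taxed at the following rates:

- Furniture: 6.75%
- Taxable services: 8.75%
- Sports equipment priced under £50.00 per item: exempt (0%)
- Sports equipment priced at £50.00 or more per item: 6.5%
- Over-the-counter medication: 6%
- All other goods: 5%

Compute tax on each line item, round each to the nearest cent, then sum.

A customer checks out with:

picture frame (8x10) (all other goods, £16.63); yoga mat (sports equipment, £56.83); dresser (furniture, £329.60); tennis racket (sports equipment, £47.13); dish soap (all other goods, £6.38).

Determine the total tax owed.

£27.09

Picture frame (8x10) £16.63: all other goods → 5% → £0.83
Yoga mat £56.83: sports equipment, £50.00 or more → 6.5% → £3.69
Dresser £329.60: furniture → 6.75% → £22.25
Tennis racket £47.13: sports equipment, under £50.00 → 0% → £0.00
Dish soap £6.38: all other goods → 5% → £0.32
Total tax = £0.83 + £3.69 + £22.25 + £0.32 = £27.09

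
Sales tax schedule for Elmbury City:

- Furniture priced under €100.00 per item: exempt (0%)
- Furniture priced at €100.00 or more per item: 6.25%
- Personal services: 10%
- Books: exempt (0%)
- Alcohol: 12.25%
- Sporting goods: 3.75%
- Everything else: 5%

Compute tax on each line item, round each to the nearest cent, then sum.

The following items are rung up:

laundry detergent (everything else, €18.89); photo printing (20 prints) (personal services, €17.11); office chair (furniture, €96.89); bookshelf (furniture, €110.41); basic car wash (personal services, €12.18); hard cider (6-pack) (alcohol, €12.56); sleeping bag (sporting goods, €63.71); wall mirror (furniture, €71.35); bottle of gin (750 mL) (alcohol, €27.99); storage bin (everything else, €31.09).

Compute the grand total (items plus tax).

€481.86

Laundry detergent €18.89: everything else → 5% → €0.94
Photo printing (20 prints) €17.11: personal services → 10% → €1.71
Office chair €96.89: furniture, under €100.00 → 0% → €0.00
Bookshelf €110.41: furniture, €100.00 or more → 6.25% → €6.90
Basic car wash €12.18: personal services → 10% → €1.22
Hard cider (6-pack) €12.56: alcohol → 12.25% → €1.54
Sleeping bag €63.71: sporting goods → 3.75% → €2.39
Wall mirror €71.35: furniture, under €100.00 → 0% → €0.00
Bottle of gin (750 mL) €27.99: alcohol → 12.25% → €3.43
Storage bin €31.09: everything else → 5% → €1.55
Subtotal = €462.18; tax = €19.68; total due = €481.86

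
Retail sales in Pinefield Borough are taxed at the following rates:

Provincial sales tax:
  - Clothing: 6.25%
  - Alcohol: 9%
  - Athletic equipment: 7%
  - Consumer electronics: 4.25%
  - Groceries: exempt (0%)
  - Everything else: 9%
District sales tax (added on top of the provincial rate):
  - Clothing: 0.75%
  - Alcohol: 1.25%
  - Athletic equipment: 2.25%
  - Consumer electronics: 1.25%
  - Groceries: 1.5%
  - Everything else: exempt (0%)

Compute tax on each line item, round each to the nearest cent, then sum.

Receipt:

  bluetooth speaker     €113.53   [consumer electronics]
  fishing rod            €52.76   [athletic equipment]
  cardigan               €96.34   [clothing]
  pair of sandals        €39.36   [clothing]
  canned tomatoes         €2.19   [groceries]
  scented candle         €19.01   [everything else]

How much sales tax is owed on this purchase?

Bluetooth speaker €113.53: consumer electronics → 4.25% + 1.25% district = 5.5% → €6.24
Fishing rod €52.76: athletic equipment → 7% + 2.25% district = 9.25% → €4.88
Cardigan €96.34: clothing → 6.25% + 0.75% district = 7% → €6.74
Pair of sandals €39.36: clothing → 6.25% + 0.75% district = 7% → €2.76
Canned tomatoes €2.19: groceries → 0% + 1.5% district = 1.5% → €0.03
Scented candle €19.01: everything else → 9% + 0% district = 9% → €1.71
Total tax = €6.24 + €4.88 + €6.74 + €2.76 + €0.03 + €1.71 = €22.36

€22.36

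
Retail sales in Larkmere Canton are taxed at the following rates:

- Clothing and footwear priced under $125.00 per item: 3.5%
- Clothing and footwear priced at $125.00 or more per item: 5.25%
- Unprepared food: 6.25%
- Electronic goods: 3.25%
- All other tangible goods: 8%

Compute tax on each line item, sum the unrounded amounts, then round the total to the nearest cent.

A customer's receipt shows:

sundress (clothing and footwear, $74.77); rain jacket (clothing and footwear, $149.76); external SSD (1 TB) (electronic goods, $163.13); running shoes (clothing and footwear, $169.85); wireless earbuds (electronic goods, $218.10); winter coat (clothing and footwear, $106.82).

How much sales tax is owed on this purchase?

Sundress $74.77: clothing and footwear, under $125.00 → 3.5% → $2.61695
Rain jacket $149.76: clothing and footwear, $125.00 or more → 5.25% → $7.8624
External SSD (1 TB) $163.13: electronic goods → 3.25% → $5.301725
Running shoes $169.85: clothing and footwear, $125.00 or more → 5.25% → $8.917125
Wireless earbuds $218.10: electronic goods → 3.25% → $7.08825
Winter coat $106.82: clothing and footwear, under $125.00 → 3.5% → $3.7387
Unrounded tax sum = $35.52515 → $35.53

$35.53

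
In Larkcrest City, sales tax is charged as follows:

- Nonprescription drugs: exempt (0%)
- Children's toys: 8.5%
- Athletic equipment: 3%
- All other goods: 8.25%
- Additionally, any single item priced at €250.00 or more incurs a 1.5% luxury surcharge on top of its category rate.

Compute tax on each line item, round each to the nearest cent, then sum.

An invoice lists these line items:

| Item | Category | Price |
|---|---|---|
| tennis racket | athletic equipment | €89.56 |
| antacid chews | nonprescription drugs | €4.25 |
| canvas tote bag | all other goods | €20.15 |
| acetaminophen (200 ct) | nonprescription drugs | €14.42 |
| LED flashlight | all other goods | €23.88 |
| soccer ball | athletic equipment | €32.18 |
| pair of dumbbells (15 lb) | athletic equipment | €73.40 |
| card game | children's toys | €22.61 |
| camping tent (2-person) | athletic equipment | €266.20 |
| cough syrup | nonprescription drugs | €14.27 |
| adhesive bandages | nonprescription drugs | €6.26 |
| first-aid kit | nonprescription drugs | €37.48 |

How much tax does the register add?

€23.39

Tennis racket €89.56: athletic equipment → 3% → €2.69
Antacid chews €4.25: nonprescription drugs → 0% → €0.00
Canvas tote bag €20.15: all other goods → 8.25% → €1.66
Acetaminophen (200 ct) €14.42: nonprescription drugs → 0% → €0.00
LED flashlight €23.88: all other goods → 8.25% → €1.97
Soccer ball €32.18: athletic equipment → 3% → €0.97
Pair of dumbbells (15 lb) €73.40: athletic equipment → 3% → €2.20
Card game €22.61: children's toys → 8.5% → €1.92
Camping tent (2-person) €266.20: athletic equipment → 3% + 1.5% surcharge = 4.5% → €11.98
Cough syrup €14.27: nonprescription drugs → 0% → €0.00
Adhesive bandages €6.26: nonprescription drugs → 0% → €0.00
First-aid kit €37.48: nonprescription drugs → 0% → €0.00
Total tax = €2.69 + €1.66 + €1.97 + €0.97 + €2.20 + €1.92 + €11.98 = €23.39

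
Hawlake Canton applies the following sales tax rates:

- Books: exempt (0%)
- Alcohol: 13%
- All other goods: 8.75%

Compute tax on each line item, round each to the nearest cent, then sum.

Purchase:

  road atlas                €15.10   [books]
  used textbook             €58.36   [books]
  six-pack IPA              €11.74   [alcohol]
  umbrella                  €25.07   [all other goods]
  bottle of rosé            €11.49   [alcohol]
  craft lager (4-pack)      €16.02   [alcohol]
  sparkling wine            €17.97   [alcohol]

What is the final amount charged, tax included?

Road atlas €15.10: books → 0% → €0.00
Used textbook €58.36: books → 0% → €0.00
Six-pack IPA €11.74: alcohol → 13% → €1.53
Umbrella €25.07: all other goods → 8.75% → €2.19
Bottle of rosé €11.49: alcohol → 13% → €1.49
Craft lager (4-pack) €16.02: alcohol → 13% → €2.08
Sparkling wine €17.97: alcohol → 13% → €2.34
Subtotal = €155.75; tax = €9.63; total due = €165.38

€165.38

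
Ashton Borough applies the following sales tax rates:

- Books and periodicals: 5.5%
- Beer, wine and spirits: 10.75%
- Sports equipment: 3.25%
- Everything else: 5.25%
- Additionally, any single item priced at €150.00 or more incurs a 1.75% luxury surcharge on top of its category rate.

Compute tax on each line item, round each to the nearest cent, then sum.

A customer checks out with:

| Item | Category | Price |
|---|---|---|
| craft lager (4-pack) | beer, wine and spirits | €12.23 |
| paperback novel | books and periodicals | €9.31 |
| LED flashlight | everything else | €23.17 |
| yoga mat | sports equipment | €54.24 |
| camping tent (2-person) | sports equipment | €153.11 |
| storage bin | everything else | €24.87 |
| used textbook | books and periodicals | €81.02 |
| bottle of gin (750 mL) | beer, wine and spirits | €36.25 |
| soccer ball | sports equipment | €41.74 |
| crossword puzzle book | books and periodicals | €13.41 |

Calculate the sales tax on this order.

Craft lager (4-pack) €12.23: beer, wine and spirits → 10.75% → €1.31
Paperback novel €9.31: books and periodicals → 5.5% → €0.51
LED flashlight €23.17: everything else → 5.25% → €1.22
Yoga mat €54.24: sports equipment → 3.25% → €1.76
Camping tent (2-person) €153.11: sports equipment → 3.25% + 1.75% surcharge = 5% → €7.66
Storage bin €24.87: everything else → 5.25% → €1.31
Used textbook €81.02: books and periodicals → 5.5% → €4.46
Bottle of gin (750 mL) €36.25: beer, wine and spirits → 10.75% → €3.90
Soccer ball €41.74: sports equipment → 3.25% → €1.36
Crossword puzzle book €13.41: books and periodicals → 5.5% → €0.74
Total tax = €1.31 + €0.51 + €1.22 + €1.76 + €7.66 + €1.31 + €4.46 + €3.90 + €1.36 + €0.74 = €24.23

€24.23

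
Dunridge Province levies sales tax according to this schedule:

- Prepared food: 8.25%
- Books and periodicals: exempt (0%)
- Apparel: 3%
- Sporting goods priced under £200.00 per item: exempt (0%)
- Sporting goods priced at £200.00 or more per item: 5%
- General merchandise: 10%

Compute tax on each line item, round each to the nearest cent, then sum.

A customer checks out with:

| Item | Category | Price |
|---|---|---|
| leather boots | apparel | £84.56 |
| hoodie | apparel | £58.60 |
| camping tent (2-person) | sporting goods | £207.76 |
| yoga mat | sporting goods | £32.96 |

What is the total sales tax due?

Leather boots £84.56: apparel → 3% → £2.54
Hoodie £58.60: apparel → 3% → £1.76
Camping tent (2-person) £207.76: sporting goods, £200.00 or more → 5% → £10.39
Yoga mat £32.96: sporting goods, under £200.00 → 0% → £0.00
Total tax = £2.54 + £1.76 + £10.39 = £14.69

£14.69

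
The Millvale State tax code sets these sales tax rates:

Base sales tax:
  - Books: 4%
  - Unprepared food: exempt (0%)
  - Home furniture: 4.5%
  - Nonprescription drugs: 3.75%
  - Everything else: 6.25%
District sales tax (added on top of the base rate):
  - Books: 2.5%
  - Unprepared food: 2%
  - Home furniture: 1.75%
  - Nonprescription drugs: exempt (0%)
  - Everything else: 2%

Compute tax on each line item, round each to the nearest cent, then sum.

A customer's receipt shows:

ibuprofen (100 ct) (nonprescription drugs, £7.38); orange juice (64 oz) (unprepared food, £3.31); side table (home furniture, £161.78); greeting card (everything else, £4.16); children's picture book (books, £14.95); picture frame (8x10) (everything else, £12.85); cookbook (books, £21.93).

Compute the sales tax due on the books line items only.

Children's picture book £14.95: books → 4% + 2.5% district = 6.5% → £0.97
Cookbook £21.93: books → 4% + 2.5% district = 6.5% → £1.43
Tax on books = £0.97 + £1.43 = £2.40

£2.40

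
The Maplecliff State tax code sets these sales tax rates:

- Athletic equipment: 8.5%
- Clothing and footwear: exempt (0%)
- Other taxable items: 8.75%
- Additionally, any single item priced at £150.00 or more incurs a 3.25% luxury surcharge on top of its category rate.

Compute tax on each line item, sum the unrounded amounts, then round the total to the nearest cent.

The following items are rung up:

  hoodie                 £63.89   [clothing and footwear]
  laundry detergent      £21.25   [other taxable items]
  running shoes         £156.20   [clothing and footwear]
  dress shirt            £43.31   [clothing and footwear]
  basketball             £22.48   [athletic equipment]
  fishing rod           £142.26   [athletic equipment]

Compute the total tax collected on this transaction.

Hoodie £63.89: clothing and footwear → 0% → £0.00
Laundry detergent £21.25: other taxable items → 8.75% → £1.859375
Running shoes £156.20: clothing and footwear → 0% + 3.25% surcharge = 3.25% → £5.0765
Dress shirt £43.31: clothing and footwear → 0% → £0.00
Basketball £22.48: athletic equipment → 8.5% → £1.9108
Fishing rod £142.26: athletic equipment → 8.5% → £12.0921
Unrounded tax sum = £20.938775 → £20.94

£20.94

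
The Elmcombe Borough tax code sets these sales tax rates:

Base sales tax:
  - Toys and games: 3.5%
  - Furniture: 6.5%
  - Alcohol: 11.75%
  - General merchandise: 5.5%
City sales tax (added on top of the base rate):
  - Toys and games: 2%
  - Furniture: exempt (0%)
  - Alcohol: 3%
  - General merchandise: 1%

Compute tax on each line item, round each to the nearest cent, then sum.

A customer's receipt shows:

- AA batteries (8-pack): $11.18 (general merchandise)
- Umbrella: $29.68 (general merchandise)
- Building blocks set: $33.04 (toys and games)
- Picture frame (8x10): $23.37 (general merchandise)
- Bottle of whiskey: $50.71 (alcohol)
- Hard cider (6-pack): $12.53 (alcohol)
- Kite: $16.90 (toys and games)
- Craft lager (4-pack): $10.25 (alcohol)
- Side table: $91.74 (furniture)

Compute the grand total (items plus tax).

$303.13

AA batteries (8-pack) $11.18: general merchandise → 5.5% + 1% city = 6.5% → $0.73
Umbrella $29.68: general merchandise → 5.5% + 1% city = 6.5% → $1.93
Building blocks set $33.04: toys and games → 3.5% + 2% city = 5.5% → $1.82
Picture frame (8x10) $23.37: general merchandise → 5.5% + 1% city = 6.5% → $1.52
Bottle of whiskey $50.71: alcohol → 11.75% + 3% city = 14.75% → $7.48
Hard cider (6-pack) $12.53: alcohol → 11.75% + 3% city = 14.75% → $1.85
Kite $16.90: toys and games → 3.5% + 2% city = 5.5% → $0.93
Craft lager (4-pack) $10.25: alcohol → 11.75% + 3% city = 14.75% → $1.51
Side table $91.74: furniture → 6.5% + 0% city = 6.5% → $5.96
Subtotal = $279.40; tax = $23.73; total due = $303.13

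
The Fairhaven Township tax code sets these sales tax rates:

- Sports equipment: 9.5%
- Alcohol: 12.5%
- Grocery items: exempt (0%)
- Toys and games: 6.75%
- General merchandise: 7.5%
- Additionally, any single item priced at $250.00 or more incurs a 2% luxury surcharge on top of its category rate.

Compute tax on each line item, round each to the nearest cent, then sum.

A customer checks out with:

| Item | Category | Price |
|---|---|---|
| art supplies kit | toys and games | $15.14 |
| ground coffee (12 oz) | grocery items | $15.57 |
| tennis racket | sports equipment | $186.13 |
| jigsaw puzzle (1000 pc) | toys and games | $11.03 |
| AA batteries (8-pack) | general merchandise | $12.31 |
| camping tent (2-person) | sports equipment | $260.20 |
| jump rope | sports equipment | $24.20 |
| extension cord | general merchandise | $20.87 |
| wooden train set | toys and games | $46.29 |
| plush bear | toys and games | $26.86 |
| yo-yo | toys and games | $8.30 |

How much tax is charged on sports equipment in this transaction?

$49.90

Tennis racket $186.13: sports equipment → 9.5% → $17.68
Camping tent (2-person) $260.20: sports equipment → 9.5% + 2% surcharge = 11.5% → $29.92
Jump rope $24.20: sports equipment → 9.5% → $2.30
Tax on sports equipment = $17.68 + $29.92 + $2.30 = $49.90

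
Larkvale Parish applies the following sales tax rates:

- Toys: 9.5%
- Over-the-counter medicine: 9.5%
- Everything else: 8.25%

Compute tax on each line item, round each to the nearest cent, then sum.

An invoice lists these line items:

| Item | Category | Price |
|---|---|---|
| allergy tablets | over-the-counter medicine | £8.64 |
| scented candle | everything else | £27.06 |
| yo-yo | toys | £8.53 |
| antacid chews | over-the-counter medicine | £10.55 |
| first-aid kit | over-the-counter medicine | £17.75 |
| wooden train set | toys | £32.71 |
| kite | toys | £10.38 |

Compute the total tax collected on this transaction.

Allergy tablets £8.64: over-the-counter medicine → 9.5% → £0.82
Scented candle £27.06: everything else → 8.25% → £2.23
Yo-yo £8.53: toys → 9.5% → £0.81
Antacid chews £10.55: over-the-counter medicine → 9.5% → £1.00
First-aid kit £17.75: over-the-counter medicine → 9.5% → £1.69
Wooden train set £32.71: toys → 9.5% → £3.11
Kite £10.38: toys → 9.5% → £0.99
Total tax = £0.82 + £2.23 + £0.81 + £1.00 + £1.69 + £3.11 + £0.99 = £10.65

£10.65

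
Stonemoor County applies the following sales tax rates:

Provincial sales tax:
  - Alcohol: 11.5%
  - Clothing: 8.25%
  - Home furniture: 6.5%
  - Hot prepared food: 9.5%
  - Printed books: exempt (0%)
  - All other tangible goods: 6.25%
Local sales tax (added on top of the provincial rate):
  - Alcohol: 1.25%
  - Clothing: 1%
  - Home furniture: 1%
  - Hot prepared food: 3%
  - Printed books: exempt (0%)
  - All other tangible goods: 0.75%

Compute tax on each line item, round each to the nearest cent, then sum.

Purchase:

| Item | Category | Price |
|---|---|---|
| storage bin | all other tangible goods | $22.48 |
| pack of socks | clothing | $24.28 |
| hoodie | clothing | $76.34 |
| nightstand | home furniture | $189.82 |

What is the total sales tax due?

Storage bin $22.48: all other tangible goods → 6.25% + 0.75% local = 7% → $1.57
Pack of socks $24.28: clothing → 8.25% + 1% local = 9.25% → $2.25
Hoodie $76.34: clothing → 8.25% + 1% local = 9.25% → $7.06
Nightstand $189.82: home furniture → 6.5% + 1% local = 7.5% → $14.24
Total tax = $1.57 + $2.25 + $7.06 + $14.24 = $25.12

$25.12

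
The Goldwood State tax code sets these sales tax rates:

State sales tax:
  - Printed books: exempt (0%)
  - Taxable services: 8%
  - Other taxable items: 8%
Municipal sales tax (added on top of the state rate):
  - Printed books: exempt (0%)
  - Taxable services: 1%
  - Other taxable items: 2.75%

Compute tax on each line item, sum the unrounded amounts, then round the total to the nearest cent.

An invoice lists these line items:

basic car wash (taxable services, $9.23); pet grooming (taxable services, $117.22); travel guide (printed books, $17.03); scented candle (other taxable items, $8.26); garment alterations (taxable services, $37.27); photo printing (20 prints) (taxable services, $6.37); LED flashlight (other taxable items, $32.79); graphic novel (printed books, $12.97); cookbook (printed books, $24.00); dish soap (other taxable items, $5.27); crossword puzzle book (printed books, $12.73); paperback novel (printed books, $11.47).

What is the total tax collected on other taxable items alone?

$4.98

Scented candle $8.26: other taxable items → 8% + 2.75% municipal = 10.75% → $0.88795
LED flashlight $32.79: other taxable items → 8% + 2.75% municipal = 10.75% → $3.524925
Dish soap $5.27: other taxable items → 8% + 2.75% municipal = 10.75% → $0.566525
Tax on other taxable items: unrounded sum = $4.9794 → $4.98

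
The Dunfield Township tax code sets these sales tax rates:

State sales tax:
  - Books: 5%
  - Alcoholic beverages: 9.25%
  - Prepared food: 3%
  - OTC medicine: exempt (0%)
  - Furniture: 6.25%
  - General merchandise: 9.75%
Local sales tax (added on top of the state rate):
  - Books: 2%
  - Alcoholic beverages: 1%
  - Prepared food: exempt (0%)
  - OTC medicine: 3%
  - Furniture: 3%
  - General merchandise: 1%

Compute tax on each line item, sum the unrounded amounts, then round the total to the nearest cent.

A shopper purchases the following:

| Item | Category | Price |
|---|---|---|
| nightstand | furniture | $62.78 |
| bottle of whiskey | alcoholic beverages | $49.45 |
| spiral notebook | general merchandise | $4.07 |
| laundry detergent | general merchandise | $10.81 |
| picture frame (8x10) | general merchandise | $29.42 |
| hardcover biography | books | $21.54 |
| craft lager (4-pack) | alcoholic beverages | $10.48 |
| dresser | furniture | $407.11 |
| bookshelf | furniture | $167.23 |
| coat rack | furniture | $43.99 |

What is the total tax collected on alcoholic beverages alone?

$6.14

Bottle of whiskey $49.45: alcoholic beverages → 9.25% + 1% local = 10.25% → $5.068625
Craft lager (4-pack) $10.48: alcoholic beverages → 9.25% + 1% local = 10.25% → $1.0742
Tax on alcoholic beverages: unrounded sum = $6.142825 → $6.14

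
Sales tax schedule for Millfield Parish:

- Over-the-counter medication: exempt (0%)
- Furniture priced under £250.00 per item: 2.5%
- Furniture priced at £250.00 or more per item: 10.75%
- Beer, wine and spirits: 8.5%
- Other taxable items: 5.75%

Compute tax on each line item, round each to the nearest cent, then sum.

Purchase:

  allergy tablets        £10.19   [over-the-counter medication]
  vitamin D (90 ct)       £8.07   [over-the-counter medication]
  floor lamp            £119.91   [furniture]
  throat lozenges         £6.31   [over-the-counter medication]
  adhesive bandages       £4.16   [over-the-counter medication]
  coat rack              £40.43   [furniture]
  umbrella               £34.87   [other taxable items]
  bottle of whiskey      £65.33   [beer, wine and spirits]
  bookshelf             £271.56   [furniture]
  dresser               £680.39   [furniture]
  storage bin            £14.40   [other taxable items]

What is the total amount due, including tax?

£1370.35

Allergy tablets £10.19: over-the-counter medication → 0% → £0.00
Vitamin D (90 ct) £8.07: over-the-counter medication → 0% → £0.00
Floor lamp £119.91: furniture, under £250.00 → 2.5% → £3.00
Throat lozenges £6.31: over-the-counter medication → 0% → £0.00
Adhesive bandages £4.16: over-the-counter medication → 0% → £0.00
Coat rack £40.43: furniture, under £250.00 → 2.5% → £1.01
Umbrella £34.87: other taxable items → 5.75% → £2.01
Bottle of whiskey £65.33: beer, wine and spirits → 8.5% → £5.55
Bookshelf £271.56: furniture, £250.00 or more → 10.75% → £29.19
Dresser £680.39: furniture, £250.00 or more → 10.75% → £73.14
Storage bin £14.40: other taxable items → 5.75% → £0.83
Subtotal = £1255.62; tax = £114.73; total due = £1370.35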